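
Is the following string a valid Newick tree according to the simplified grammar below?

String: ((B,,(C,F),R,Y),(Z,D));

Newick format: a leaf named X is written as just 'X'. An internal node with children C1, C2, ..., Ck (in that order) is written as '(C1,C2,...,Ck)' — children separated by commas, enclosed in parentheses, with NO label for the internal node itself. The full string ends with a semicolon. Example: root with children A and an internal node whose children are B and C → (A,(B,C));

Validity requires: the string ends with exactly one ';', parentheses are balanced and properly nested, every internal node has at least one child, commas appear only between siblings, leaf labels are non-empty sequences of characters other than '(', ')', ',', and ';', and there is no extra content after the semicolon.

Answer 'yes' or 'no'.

Answer: no

Derivation:
Input: ((B,,(C,F),R,Y),(Z,D));
Paren balance: 4 '(' vs 4 ')' OK
Ends with single ';': True
Full parse: FAILS (empty leaf label at pos 4)
Valid: False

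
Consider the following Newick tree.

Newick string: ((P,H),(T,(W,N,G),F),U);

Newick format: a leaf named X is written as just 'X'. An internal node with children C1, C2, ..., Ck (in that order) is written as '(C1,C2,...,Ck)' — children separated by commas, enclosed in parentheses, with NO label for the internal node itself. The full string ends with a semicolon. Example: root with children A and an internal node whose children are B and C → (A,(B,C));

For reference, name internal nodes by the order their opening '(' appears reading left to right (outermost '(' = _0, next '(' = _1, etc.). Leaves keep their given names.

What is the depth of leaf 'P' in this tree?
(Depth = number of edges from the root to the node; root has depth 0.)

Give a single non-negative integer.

Answer: 2

Derivation:
Newick: ((P,H),(T,(W,N,G),F),U);
Naming internals by '(' encounter order: outermost '(' = _0, next = _1, ...
Query node: P
Path from root: _0 -> _1 -> P
Depth of P: 2 (number of edges from root)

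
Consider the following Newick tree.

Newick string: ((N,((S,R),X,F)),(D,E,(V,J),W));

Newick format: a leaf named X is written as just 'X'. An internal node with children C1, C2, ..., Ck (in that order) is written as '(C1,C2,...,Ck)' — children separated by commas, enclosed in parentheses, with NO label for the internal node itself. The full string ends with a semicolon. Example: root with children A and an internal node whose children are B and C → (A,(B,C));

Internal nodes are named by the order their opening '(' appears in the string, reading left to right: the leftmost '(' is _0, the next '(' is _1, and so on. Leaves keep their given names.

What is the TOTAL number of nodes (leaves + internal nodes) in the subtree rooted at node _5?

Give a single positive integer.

Answer: 3

Derivation:
Newick: ((N,((S,R),X,F)),(D,E,(V,J),W));
Locate _5: it is the '(' at position 22 (the 6th '(' reading left to right).
Query: subtree rooted at _5
_5: subtree_size = 1 + 2
  V: subtree_size = 1 + 0
  J: subtree_size = 1 + 0
Total subtree size of _5: 3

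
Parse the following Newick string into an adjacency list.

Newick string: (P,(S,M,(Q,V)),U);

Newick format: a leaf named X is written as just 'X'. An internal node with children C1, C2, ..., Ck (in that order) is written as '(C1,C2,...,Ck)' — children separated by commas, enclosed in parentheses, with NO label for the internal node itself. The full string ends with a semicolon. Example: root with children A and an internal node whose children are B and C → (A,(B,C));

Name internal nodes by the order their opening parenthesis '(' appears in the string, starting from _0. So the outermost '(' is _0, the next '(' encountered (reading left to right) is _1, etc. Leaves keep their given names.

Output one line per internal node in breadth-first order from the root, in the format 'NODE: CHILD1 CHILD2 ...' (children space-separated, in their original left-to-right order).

Input: (P,(S,M,(Q,V)),U);
Scanning left-to-right, naming '(' by encounter order:
  pos 0: '(' -> open internal node _0 (depth 1)
  pos 3: '(' -> open internal node _1 (depth 2)
  pos 8: '(' -> open internal node _2 (depth 3)
  pos 12: ')' -> close internal node _2 (now at depth 2)
  pos 13: ')' -> close internal node _1 (now at depth 1)
  pos 16: ')' -> close internal node _0 (now at depth 0)
Total internal nodes: 3
BFS adjacency from root:
  _0: P _1 U
  _1: S M _2
  _2: Q V

Answer: _0: P _1 U
_1: S M _2
_2: Q V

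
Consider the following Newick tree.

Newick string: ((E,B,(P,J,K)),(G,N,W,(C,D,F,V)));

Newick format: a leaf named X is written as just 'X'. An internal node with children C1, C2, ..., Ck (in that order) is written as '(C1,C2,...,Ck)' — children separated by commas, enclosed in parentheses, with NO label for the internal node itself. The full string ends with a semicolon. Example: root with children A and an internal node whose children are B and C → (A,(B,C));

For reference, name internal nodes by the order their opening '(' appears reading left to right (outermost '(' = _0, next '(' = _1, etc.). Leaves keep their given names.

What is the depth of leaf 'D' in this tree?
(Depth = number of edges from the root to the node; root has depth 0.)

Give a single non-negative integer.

Newick: ((E,B,(P,J,K)),(G,N,W,(C,D,F,V)));
Naming internals by '(' encounter order: outermost '(' = _0, next = _1, ...
Query node: D
Path from root: _0 -> _3 -> _4 -> D
Depth of D: 3 (number of edges from root)

Answer: 3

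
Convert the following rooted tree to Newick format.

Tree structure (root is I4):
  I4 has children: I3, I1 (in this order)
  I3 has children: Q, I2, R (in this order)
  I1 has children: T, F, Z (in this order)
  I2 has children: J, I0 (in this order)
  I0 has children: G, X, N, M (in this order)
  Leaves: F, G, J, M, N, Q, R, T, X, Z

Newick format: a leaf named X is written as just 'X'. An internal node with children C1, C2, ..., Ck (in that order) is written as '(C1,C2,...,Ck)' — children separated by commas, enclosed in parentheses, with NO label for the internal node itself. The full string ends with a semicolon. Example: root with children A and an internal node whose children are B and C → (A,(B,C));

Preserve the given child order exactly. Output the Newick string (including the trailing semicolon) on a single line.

Answer: ((Q,(J,(G,X,N,M)),R),(T,F,Z));

Derivation:
internal I4 with children ['I3', 'I1']
  internal I3 with children ['Q', 'I2', 'R']
    leaf 'Q' → 'Q'
    internal I2 with children ['J', 'I0']
      leaf 'J' → 'J'
      internal I0 with children ['G', 'X', 'N', 'M']
        leaf 'G' → 'G'
        leaf 'X' → 'X'
        leaf 'N' → 'N'
        leaf 'M' → 'M'
      → '(G,X,N,M)'
    → '(J,(G,X,N,M))'
    leaf 'R' → 'R'
  → '(Q,(J,(G,X,N,M)),R)'
  internal I1 with children ['T', 'F', 'Z']
    leaf 'T' → 'T'
    leaf 'F' → 'F'
    leaf 'Z' → 'Z'
  → '(T,F,Z)'
→ '((Q,(J,(G,X,N,M)),R),(T,F,Z))'
Final: ((Q,(J,(G,X,N,M)),R),(T,F,Z));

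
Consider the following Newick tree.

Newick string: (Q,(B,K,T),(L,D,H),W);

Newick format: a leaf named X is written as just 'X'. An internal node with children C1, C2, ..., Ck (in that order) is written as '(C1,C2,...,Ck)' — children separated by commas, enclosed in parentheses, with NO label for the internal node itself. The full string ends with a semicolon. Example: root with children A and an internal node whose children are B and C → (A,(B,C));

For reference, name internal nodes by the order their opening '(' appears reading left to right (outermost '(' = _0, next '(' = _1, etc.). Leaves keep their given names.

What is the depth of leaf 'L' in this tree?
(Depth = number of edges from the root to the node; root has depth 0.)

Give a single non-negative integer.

Answer: 2

Derivation:
Newick: (Q,(B,K,T),(L,D,H),W);
Naming internals by '(' encounter order: outermost '(' = _0, next = _1, ...
Query node: L
Path from root: _0 -> _2 -> L
Depth of L: 2 (number of edges from root)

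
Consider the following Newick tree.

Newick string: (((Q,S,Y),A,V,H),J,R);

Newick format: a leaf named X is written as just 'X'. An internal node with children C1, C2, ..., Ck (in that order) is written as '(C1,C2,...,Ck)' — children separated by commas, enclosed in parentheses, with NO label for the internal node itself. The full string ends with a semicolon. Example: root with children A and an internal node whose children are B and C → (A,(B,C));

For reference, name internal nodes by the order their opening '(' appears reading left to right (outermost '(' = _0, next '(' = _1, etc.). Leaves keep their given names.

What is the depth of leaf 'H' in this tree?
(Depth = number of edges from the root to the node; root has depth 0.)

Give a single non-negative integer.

Answer: 2

Derivation:
Newick: (((Q,S,Y),A,V,H),J,R);
Naming internals by '(' encounter order: outermost '(' = _0, next = _1, ...
Query node: H
Path from root: _0 -> _1 -> H
Depth of H: 2 (number of edges from root)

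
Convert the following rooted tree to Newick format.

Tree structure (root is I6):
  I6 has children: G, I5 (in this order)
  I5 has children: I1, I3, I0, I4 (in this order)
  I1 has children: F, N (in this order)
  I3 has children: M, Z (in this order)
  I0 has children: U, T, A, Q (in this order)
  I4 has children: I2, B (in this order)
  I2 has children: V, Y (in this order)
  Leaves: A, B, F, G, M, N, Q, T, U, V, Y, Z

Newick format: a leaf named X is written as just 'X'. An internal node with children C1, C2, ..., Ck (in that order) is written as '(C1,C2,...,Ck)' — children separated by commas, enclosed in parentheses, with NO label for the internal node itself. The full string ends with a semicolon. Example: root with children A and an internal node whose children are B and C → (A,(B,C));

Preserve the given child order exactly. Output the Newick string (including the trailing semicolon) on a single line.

Answer: (G,((F,N),(M,Z),(U,T,A,Q),((V,Y),B)));

Derivation:
internal I6 with children ['G', 'I5']
  leaf 'G' → 'G'
  internal I5 with children ['I1', 'I3', 'I0', 'I4']
    internal I1 with children ['F', 'N']
      leaf 'F' → 'F'
      leaf 'N' → 'N'
    → '(F,N)'
    internal I3 with children ['M', 'Z']
      leaf 'M' → 'M'
      leaf 'Z' → 'Z'
    → '(M,Z)'
    internal I0 with children ['U', 'T', 'A', 'Q']
      leaf 'U' → 'U'
      leaf 'T' → 'T'
      leaf 'A' → 'A'
      leaf 'Q' → 'Q'
    → '(U,T,A,Q)'
    internal I4 with children ['I2', 'B']
      internal I2 with children ['V', 'Y']
        leaf 'V' → 'V'
        leaf 'Y' → 'Y'
      → '(V,Y)'
      leaf 'B' → 'B'
    → '((V,Y),B)'
  → '((F,N),(M,Z),(U,T,A,Q),((V,Y),B))'
→ '(G,((F,N),(M,Z),(U,T,A,Q),((V,Y),B)))'
Final: (G,((F,N),(M,Z),(U,T,A,Q),((V,Y),B)));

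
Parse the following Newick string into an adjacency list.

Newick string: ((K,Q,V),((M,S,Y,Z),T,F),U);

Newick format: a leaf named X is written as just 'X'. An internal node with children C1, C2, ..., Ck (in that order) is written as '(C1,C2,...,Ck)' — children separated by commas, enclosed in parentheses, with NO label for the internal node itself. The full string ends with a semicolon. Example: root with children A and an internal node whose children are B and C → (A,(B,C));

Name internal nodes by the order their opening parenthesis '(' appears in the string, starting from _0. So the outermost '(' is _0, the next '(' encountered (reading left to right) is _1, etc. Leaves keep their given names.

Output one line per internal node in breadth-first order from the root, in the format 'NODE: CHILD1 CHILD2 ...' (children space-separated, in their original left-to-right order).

Answer: _0: _1 _2 U
_1: K Q V
_2: _3 T F
_3: M S Y Z

Derivation:
Input: ((K,Q,V),((M,S,Y,Z),T,F),U);
Scanning left-to-right, naming '(' by encounter order:
  pos 0: '(' -> open internal node _0 (depth 1)
  pos 1: '(' -> open internal node _1 (depth 2)
  pos 7: ')' -> close internal node _1 (now at depth 1)
  pos 9: '(' -> open internal node _2 (depth 2)
  pos 10: '(' -> open internal node _3 (depth 3)
  pos 18: ')' -> close internal node _3 (now at depth 2)
  pos 23: ')' -> close internal node _2 (now at depth 1)
  pos 26: ')' -> close internal node _0 (now at depth 0)
Total internal nodes: 4
BFS adjacency from root:
  _0: _1 _2 U
  _1: K Q V
  _2: _3 T F
  _3: M S Y Z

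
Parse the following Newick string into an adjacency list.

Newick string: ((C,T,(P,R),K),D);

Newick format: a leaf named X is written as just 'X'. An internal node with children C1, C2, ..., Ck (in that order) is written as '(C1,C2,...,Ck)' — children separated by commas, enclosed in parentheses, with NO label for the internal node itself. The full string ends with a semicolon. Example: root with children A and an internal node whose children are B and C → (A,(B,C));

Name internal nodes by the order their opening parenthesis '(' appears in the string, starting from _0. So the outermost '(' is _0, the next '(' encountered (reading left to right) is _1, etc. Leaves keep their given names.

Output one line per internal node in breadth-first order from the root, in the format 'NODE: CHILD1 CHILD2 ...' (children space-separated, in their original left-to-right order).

Input: ((C,T,(P,R),K),D);
Scanning left-to-right, naming '(' by encounter order:
  pos 0: '(' -> open internal node _0 (depth 1)
  pos 1: '(' -> open internal node _1 (depth 2)
  pos 6: '(' -> open internal node _2 (depth 3)
  pos 10: ')' -> close internal node _2 (now at depth 2)
  pos 13: ')' -> close internal node _1 (now at depth 1)
  pos 16: ')' -> close internal node _0 (now at depth 0)
Total internal nodes: 3
BFS adjacency from root:
  _0: _1 D
  _1: C T _2 K
  _2: P R

Answer: _0: _1 D
_1: C T _2 K
_2: P R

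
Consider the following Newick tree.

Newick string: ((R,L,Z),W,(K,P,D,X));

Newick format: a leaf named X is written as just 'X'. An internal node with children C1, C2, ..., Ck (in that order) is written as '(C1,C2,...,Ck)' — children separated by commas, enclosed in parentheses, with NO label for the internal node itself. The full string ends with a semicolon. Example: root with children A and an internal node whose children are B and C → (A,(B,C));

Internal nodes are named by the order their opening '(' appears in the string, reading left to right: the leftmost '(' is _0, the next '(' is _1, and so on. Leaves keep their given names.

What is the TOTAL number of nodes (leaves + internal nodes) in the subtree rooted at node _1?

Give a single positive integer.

Newick: ((R,L,Z),W,(K,P,D,X));
Locate _1: it is the '(' at position 1 (the 2nd '(' reading left to right).
Query: subtree rooted at _1
_1: subtree_size = 1 + 3
  R: subtree_size = 1 + 0
  L: subtree_size = 1 + 0
  Z: subtree_size = 1 + 0
Total subtree size of _1: 4

Answer: 4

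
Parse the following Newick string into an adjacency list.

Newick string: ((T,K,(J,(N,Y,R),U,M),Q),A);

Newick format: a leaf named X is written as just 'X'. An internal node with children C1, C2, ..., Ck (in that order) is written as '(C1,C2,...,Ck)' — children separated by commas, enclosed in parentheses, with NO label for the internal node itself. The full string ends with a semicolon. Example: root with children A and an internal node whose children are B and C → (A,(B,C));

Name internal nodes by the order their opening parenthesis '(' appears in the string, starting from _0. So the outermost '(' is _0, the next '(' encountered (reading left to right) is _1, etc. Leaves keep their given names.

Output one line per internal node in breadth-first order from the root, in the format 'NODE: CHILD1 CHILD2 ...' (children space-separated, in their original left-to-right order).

Input: ((T,K,(J,(N,Y,R),U,M),Q),A);
Scanning left-to-right, naming '(' by encounter order:
  pos 0: '(' -> open internal node _0 (depth 1)
  pos 1: '(' -> open internal node _1 (depth 2)
  pos 6: '(' -> open internal node _2 (depth 3)
  pos 9: '(' -> open internal node _3 (depth 4)
  pos 15: ')' -> close internal node _3 (now at depth 3)
  pos 20: ')' -> close internal node _2 (now at depth 2)
  pos 23: ')' -> close internal node _1 (now at depth 1)
  pos 26: ')' -> close internal node _0 (now at depth 0)
Total internal nodes: 4
BFS adjacency from root:
  _0: _1 A
  _1: T K _2 Q
  _2: J _3 U M
  _3: N Y R

Answer: _0: _1 A
_1: T K _2 Q
_2: J _3 U M
_3: N Y R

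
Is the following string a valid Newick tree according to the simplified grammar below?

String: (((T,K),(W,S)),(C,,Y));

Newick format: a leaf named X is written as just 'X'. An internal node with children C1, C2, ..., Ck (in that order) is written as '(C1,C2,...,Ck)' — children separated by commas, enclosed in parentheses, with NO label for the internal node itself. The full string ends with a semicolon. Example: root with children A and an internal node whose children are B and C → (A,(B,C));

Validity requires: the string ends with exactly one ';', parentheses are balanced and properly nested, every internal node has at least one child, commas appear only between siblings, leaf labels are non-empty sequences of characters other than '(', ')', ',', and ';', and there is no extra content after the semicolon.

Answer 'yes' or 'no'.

Input: (((T,K),(W,S)),(C,,Y));
Paren balance: 5 '(' vs 5 ')' OK
Ends with single ';': True
Full parse: FAILS (empty leaf label at pos 18)
Valid: False

Answer: no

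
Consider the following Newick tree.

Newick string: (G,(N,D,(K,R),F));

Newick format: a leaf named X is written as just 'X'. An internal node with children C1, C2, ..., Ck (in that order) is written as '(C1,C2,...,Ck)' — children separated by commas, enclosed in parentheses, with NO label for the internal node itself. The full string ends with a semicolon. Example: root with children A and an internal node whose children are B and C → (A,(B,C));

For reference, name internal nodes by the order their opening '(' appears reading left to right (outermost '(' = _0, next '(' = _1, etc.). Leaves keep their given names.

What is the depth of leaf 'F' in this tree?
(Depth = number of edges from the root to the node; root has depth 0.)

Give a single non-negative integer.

Answer: 2

Derivation:
Newick: (G,(N,D,(K,R),F));
Naming internals by '(' encounter order: outermost '(' = _0, next = _1, ...
Query node: F
Path from root: _0 -> _1 -> F
Depth of F: 2 (number of edges from root)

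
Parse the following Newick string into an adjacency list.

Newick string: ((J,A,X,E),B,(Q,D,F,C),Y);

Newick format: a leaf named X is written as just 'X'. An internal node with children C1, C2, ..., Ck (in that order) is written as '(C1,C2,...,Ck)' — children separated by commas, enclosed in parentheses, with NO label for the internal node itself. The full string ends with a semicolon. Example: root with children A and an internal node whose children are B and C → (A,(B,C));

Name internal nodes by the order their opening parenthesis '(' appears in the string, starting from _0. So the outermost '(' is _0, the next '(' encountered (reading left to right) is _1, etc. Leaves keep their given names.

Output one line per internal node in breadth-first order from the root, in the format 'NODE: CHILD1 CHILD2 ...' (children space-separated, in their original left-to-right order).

Answer: _0: _1 B _2 Y
_1: J A X E
_2: Q D F C

Derivation:
Input: ((J,A,X,E),B,(Q,D,F,C),Y);
Scanning left-to-right, naming '(' by encounter order:
  pos 0: '(' -> open internal node _0 (depth 1)
  pos 1: '(' -> open internal node _1 (depth 2)
  pos 9: ')' -> close internal node _1 (now at depth 1)
  pos 13: '(' -> open internal node _2 (depth 2)
  pos 21: ')' -> close internal node _2 (now at depth 1)
  pos 24: ')' -> close internal node _0 (now at depth 0)
Total internal nodes: 3
BFS adjacency from root:
  _0: _1 B _2 Y
  _1: J A X E
  _2: Q D F C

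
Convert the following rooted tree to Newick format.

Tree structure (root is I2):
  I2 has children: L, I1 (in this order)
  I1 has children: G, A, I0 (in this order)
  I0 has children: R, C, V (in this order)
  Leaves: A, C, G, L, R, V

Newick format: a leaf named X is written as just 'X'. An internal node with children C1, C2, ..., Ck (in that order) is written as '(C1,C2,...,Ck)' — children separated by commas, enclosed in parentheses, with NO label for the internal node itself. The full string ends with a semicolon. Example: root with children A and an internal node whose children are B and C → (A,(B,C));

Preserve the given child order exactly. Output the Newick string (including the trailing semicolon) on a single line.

Answer: (L,(G,A,(R,C,V)));

Derivation:
internal I2 with children ['L', 'I1']
  leaf 'L' → 'L'
  internal I1 with children ['G', 'A', 'I0']
    leaf 'G' → 'G'
    leaf 'A' → 'A'
    internal I0 with children ['R', 'C', 'V']
      leaf 'R' → 'R'
      leaf 'C' → 'C'
      leaf 'V' → 'V'
    → '(R,C,V)'
  → '(G,A,(R,C,V))'
→ '(L,(G,A,(R,C,V)))'
Final: (L,(G,A,(R,C,V)));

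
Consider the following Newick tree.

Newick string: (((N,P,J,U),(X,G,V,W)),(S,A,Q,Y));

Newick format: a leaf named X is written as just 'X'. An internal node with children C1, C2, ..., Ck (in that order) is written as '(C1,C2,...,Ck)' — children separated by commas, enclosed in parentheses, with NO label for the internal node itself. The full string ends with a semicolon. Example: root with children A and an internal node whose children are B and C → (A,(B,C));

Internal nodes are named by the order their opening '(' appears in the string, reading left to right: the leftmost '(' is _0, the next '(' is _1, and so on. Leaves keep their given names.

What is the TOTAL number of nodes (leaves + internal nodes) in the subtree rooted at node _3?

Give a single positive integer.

Answer: 5

Derivation:
Newick: (((N,P,J,U),(X,G,V,W)),(S,A,Q,Y));
Locate _3: it is the '(' at position 12 (the 4th '(' reading left to right).
Query: subtree rooted at _3
_3: subtree_size = 1 + 4
  X: subtree_size = 1 + 0
  G: subtree_size = 1 + 0
  V: subtree_size = 1 + 0
  W: subtree_size = 1 + 0
Total subtree size of _3: 5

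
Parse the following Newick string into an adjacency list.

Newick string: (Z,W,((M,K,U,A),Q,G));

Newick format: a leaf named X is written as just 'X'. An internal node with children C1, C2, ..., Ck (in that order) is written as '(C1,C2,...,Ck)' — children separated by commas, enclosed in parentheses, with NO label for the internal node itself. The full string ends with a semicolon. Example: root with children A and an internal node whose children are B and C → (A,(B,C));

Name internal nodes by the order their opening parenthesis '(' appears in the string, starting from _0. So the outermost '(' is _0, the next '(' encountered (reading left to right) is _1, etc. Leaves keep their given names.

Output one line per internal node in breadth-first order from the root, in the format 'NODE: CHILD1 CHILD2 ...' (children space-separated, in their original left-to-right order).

Answer: _0: Z W _1
_1: _2 Q G
_2: M K U A

Derivation:
Input: (Z,W,((M,K,U,A),Q,G));
Scanning left-to-right, naming '(' by encounter order:
  pos 0: '(' -> open internal node _0 (depth 1)
  pos 5: '(' -> open internal node _1 (depth 2)
  pos 6: '(' -> open internal node _2 (depth 3)
  pos 14: ')' -> close internal node _2 (now at depth 2)
  pos 19: ')' -> close internal node _1 (now at depth 1)
  pos 20: ')' -> close internal node _0 (now at depth 0)
Total internal nodes: 3
BFS adjacency from root:
  _0: Z W _1
  _1: _2 Q G
  _2: M K U A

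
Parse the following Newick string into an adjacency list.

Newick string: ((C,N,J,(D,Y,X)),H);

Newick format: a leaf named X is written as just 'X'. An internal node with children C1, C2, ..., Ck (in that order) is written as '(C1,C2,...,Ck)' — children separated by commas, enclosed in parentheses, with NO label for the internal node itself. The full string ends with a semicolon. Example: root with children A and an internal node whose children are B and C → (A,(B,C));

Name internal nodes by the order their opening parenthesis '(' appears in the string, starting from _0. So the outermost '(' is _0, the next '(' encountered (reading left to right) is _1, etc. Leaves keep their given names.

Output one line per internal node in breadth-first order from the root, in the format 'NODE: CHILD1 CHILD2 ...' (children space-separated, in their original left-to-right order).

Answer: _0: _1 H
_1: C N J _2
_2: D Y X

Derivation:
Input: ((C,N,J,(D,Y,X)),H);
Scanning left-to-right, naming '(' by encounter order:
  pos 0: '(' -> open internal node _0 (depth 1)
  pos 1: '(' -> open internal node _1 (depth 2)
  pos 8: '(' -> open internal node _2 (depth 3)
  pos 14: ')' -> close internal node _2 (now at depth 2)
  pos 15: ')' -> close internal node _1 (now at depth 1)
  pos 18: ')' -> close internal node _0 (now at depth 0)
Total internal nodes: 3
BFS adjacency from root:
  _0: _1 H
  _1: C N J _2
  _2: D Y X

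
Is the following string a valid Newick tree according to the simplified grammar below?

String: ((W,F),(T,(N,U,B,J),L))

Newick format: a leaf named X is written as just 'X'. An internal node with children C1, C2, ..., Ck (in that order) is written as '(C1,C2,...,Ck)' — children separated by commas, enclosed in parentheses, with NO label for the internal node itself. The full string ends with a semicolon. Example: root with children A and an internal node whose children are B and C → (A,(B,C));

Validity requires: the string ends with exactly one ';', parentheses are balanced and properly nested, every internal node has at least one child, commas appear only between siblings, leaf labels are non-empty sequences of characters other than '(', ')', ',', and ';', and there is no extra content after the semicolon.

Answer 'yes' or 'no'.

Input: ((W,F),(T,(N,U,B,J),L))
Paren balance: 4 '(' vs 4 ')' OK
Ends with single ';': False
Full parse: FAILS (must end with ;)
Valid: False

Answer: no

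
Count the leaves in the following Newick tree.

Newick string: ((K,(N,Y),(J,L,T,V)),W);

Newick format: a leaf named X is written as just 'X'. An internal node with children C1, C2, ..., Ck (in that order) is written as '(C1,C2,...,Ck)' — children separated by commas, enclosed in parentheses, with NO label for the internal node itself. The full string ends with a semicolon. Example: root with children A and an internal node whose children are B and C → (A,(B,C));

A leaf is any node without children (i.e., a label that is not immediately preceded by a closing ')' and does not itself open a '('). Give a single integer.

Answer: 8

Derivation:
Newick: ((K,(N,Y),(J,L,T,V)),W);
Scan left-to-right; a leaf is any maximal label run not followed by '(':
  pos 2: leaf 'K' → count = 1
  pos 5: leaf 'N' → count = 2
  pos 7: leaf 'Y' → count = 3
  pos 11: leaf 'J' → count = 4
  pos 13: leaf 'L' → count = 5
  pos 15: leaf 'T' → count = 6
  pos 17: leaf 'V' → count = 7
  pos 21: leaf 'W' → count = 8
Total leaves: 8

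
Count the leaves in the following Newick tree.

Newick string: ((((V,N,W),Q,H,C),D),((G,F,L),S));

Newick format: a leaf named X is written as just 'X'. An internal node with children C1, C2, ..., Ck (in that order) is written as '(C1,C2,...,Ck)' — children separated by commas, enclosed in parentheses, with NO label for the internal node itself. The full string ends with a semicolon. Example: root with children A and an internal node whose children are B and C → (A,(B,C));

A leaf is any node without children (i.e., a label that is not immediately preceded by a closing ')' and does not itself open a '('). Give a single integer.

Answer: 11

Derivation:
Newick: ((((V,N,W),Q,H,C),D),((G,F,L),S));
Scan left-to-right; a leaf is any maximal label run not followed by '(':
  pos 4: leaf 'V' → count = 1
  pos 6: leaf 'N' → count = 2
  pos 8: leaf 'W' → count = 3
  pos 11: leaf 'Q' → count = 4
  pos 13: leaf 'H' → count = 5
  pos 15: leaf 'C' → count = 6
  pos 18: leaf 'D' → count = 7
  pos 23: leaf 'G' → count = 8
  pos 25: leaf 'F' → count = 9
  pos 27: leaf 'L' → count = 10
  pos 30: leaf 'S' → count = 11
Total leaves: 11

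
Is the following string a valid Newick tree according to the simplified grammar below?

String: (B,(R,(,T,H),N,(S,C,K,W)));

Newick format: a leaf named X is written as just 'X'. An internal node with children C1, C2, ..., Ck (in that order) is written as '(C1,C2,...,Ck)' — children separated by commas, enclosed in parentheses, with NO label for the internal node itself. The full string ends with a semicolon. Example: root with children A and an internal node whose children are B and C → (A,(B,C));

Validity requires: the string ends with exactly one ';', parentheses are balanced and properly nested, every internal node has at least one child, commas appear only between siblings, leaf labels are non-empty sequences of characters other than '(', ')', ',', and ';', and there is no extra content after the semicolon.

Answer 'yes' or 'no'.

Input: (B,(R,(,T,H),N,(S,C,K,W)));
Paren balance: 4 '(' vs 4 ')' OK
Ends with single ';': True
Full parse: FAILS (empty leaf label at pos 7)
Valid: False

Answer: no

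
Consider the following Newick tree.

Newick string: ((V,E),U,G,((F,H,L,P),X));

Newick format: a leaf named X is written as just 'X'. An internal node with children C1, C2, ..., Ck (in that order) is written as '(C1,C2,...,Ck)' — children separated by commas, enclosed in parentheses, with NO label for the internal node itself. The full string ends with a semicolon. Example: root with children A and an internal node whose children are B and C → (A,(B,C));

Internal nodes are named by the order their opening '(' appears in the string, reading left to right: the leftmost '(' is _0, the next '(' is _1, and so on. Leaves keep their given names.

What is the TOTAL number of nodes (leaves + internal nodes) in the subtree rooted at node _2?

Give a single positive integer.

Newick: ((V,E),U,G,((F,H,L,P),X));
Locate _2: it is the '(' at position 11 (the 3rd '(' reading left to right).
Query: subtree rooted at _2
_2: subtree_size = 1 + 6
  _3: subtree_size = 1 + 4
    F: subtree_size = 1 + 0
    H: subtree_size = 1 + 0
    L: subtree_size = 1 + 0
    P: subtree_size = 1 + 0
  X: subtree_size = 1 + 0
Total subtree size of _2: 7

Answer: 7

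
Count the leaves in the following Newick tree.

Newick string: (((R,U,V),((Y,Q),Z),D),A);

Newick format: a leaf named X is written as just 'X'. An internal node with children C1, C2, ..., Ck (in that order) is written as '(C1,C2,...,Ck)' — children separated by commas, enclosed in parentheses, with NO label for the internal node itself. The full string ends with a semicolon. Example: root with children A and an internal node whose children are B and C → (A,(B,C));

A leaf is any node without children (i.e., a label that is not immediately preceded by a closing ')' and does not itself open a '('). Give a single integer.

Newick: (((R,U,V),((Y,Q),Z),D),A);
Scan left-to-right; a leaf is any maximal label run not followed by '(':
  pos 3: leaf 'R' → count = 1
  pos 5: leaf 'U' → count = 2
  pos 7: leaf 'V' → count = 3
  pos 12: leaf 'Y' → count = 4
  pos 14: leaf 'Q' → count = 5
  pos 17: leaf 'Z' → count = 6
  pos 20: leaf 'D' → count = 7
  pos 23: leaf 'A' → count = 8
Total leaves: 8

Answer: 8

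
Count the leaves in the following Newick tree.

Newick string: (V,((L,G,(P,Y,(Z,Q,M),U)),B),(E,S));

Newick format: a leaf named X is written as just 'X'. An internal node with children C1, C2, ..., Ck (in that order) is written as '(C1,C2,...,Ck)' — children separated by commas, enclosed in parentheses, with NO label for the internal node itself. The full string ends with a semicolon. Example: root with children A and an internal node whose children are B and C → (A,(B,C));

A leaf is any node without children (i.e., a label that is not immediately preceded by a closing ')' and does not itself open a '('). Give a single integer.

Newick: (V,((L,G,(P,Y,(Z,Q,M),U)),B),(E,S));
Scan left-to-right; a leaf is any maximal label run not followed by '(':
  pos 1: leaf 'V' → count = 1
  pos 5: leaf 'L' → count = 2
  pos 7: leaf 'G' → count = 3
  pos 10: leaf 'P' → count = 4
  pos 12: leaf 'Y' → count = 5
  pos 15: leaf 'Z' → count = 6
  pos 17: leaf 'Q' → count = 7
  pos 19: leaf 'M' → count = 8
  pos 22: leaf 'U' → count = 9
  pos 26: leaf 'B' → count = 10
  pos 30: leaf 'E' → count = 11
  pos 32: leaf 'S' → count = 12
Total leaves: 12

Answer: 12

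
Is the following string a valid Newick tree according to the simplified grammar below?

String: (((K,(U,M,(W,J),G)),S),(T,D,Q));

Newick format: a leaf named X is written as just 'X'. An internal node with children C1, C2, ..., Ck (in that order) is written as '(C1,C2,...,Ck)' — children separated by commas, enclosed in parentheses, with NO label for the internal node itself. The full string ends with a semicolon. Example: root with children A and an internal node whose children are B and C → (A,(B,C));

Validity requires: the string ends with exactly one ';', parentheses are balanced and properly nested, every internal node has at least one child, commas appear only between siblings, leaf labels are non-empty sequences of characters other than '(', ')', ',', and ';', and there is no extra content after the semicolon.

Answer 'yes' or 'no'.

Input: (((K,(U,M,(W,J),G)),S),(T,D,Q));
Paren balance: 6 '(' vs 6 ')' OK
Ends with single ';': True
Full parse: OK
Valid: True

Answer: yes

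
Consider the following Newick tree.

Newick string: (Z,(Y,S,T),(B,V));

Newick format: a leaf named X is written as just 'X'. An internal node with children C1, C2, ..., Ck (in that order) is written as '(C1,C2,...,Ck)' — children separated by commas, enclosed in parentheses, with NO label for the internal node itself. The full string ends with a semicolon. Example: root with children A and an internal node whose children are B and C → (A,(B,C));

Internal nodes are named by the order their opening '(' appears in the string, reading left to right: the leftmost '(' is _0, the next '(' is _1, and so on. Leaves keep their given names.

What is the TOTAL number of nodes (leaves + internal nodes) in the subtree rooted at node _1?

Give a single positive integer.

Newick: (Z,(Y,S,T),(B,V));
Locate _1: it is the '(' at position 3 (the 2nd '(' reading left to right).
Query: subtree rooted at _1
_1: subtree_size = 1 + 3
  Y: subtree_size = 1 + 0
  S: subtree_size = 1 + 0
  T: subtree_size = 1 + 0
Total subtree size of _1: 4

Answer: 4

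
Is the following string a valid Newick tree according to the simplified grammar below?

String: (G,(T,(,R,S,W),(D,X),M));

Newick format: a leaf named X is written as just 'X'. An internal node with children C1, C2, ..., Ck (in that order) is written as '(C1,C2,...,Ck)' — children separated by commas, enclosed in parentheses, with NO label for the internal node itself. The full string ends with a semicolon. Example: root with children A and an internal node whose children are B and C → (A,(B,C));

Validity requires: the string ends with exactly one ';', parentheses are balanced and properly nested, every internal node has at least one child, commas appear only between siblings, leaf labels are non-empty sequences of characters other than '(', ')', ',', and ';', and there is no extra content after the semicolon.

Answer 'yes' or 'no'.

Answer: no

Derivation:
Input: (G,(T,(,R,S,W),(D,X),M));
Paren balance: 4 '(' vs 4 ')' OK
Ends with single ';': True
Full parse: FAILS (empty leaf label at pos 7)
Valid: False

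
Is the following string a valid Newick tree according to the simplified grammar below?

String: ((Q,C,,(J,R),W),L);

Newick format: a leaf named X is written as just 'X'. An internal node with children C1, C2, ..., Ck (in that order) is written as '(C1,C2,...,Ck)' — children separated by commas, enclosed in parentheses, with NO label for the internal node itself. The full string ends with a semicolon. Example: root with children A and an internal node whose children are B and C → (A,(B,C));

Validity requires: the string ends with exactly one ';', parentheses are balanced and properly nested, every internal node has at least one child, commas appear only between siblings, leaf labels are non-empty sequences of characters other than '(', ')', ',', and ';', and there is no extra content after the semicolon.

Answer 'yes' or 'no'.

Input: ((Q,C,,(J,R),W),L);
Paren balance: 3 '(' vs 3 ')' OK
Ends with single ';': True
Full parse: FAILS (empty leaf label at pos 6)
Valid: False

Answer: no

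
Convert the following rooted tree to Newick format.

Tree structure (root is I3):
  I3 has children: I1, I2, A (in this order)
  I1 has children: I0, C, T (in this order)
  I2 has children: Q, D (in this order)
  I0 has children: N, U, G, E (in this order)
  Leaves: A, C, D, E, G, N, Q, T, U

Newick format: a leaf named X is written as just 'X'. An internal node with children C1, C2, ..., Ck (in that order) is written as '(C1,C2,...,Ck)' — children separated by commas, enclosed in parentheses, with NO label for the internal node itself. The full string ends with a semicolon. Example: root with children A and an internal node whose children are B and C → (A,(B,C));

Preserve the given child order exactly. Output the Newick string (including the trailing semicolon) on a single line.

Answer: (((N,U,G,E),C,T),(Q,D),A);

Derivation:
internal I3 with children ['I1', 'I2', 'A']
  internal I1 with children ['I0', 'C', 'T']
    internal I0 with children ['N', 'U', 'G', 'E']
      leaf 'N' → 'N'
      leaf 'U' → 'U'
      leaf 'G' → 'G'
      leaf 'E' → 'E'
    → '(N,U,G,E)'
    leaf 'C' → 'C'
    leaf 'T' → 'T'
  → '((N,U,G,E),C,T)'
  internal I2 with children ['Q', 'D']
    leaf 'Q' → 'Q'
    leaf 'D' → 'D'
  → '(Q,D)'
  leaf 'A' → 'A'
→ '(((N,U,G,E),C,T),(Q,D),A)'
Final: (((N,U,G,E),C,T),(Q,D),A);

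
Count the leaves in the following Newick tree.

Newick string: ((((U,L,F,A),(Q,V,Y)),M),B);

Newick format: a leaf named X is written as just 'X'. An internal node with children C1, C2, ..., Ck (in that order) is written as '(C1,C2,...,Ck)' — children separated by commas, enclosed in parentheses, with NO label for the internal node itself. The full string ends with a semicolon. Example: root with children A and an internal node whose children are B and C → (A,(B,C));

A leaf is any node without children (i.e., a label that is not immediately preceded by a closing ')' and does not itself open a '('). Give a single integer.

Newick: ((((U,L,F,A),(Q,V,Y)),M),B);
Scan left-to-right; a leaf is any maximal label run not followed by '(':
  pos 4: leaf 'U' → count = 1
  pos 6: leaf 'L' → count = 2
  pos 8: leaf 'F' → count = 3
  pos 10: leaf 'A' → count = 4
  pos 14: leaf 'Q' → count = 5
  pos 16: leaf 'V' → count = 6
  pos 18: leaf 'Y' → count = 7
  pos 22: leaf 'M' → count = 8
  pos 25: leaf 'B' → count = 9
Total leaves: 9

Answer: 9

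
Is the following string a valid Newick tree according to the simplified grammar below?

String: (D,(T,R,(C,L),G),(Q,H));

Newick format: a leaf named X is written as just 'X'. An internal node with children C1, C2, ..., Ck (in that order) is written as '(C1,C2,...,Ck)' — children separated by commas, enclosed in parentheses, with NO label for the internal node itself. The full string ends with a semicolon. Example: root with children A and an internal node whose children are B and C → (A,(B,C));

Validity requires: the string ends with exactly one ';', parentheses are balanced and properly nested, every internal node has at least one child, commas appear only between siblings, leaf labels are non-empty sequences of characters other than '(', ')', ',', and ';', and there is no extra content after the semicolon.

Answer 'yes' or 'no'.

Input: (D,(T,R,(C,L),G),(Q,H));
Paren balance: 4 '(' vs 4 ')' OK
Ends with single ';': True
Full parse: OK
Valid: True

Answer: yes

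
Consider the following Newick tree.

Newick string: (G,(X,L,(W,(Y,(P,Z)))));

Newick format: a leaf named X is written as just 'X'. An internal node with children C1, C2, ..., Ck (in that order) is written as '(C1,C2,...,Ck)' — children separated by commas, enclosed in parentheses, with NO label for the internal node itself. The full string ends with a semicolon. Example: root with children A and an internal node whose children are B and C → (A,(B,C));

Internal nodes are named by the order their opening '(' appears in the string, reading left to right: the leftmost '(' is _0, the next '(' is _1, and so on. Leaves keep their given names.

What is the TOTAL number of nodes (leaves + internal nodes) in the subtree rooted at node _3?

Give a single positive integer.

Answer: 5

Derivation:
Newick: (G,(X,L,(W,(Y,(P,Z)))));
Locate _3: it is the '(' at position 11 (the 4th '(' reading left to right).
Query: subtree rooted at _3
_3: subtree_size = 1 + 4
  Y: subtree_size = 1 + 0
  _4: subtree_size = 1 + 2
    P: subtree_size = 1 + 0
    Z: subtree_size = 1 + 0
Total subtree size of _3: 5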